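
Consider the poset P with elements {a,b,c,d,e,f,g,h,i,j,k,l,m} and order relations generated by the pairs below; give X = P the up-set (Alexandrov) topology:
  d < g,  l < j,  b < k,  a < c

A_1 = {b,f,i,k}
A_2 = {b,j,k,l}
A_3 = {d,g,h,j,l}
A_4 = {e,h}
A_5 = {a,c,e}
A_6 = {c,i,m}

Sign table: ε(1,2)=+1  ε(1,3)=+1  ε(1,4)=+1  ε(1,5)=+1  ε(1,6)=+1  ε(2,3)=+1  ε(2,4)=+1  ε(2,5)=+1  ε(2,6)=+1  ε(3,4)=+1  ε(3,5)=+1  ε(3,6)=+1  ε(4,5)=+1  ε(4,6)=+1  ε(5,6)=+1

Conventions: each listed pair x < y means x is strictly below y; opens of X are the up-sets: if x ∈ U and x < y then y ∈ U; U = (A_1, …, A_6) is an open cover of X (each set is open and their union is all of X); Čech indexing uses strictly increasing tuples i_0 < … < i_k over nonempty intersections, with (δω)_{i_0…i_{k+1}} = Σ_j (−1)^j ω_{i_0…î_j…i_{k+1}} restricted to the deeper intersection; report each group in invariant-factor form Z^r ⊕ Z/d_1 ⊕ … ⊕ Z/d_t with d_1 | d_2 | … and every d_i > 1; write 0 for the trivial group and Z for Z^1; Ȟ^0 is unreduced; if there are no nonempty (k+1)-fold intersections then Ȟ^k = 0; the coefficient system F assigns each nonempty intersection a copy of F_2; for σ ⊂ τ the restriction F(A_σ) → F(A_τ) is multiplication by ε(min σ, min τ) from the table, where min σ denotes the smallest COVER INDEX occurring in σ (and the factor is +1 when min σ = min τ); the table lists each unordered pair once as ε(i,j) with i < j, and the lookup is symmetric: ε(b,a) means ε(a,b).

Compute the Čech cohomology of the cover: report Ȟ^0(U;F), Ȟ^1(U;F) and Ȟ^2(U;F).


nerve simplices:
  A12={b,k} A16={i} A23={j,l} A34={h} A45={e} A56={c}
C dims 6,6; δ0: rk_F2 5
degree 0: 6−5−0 = 1 → Ȟ^0 ≅ Z/2
degree 1: 6−0−5 = 1 → Ȟ^1 ≅ Z/2
degree 2: 0−0−0 = 0 → Ȟ^2 ≅ 0

Ȟ^0 = Z/2; Ȟ^1 = Z/2; Ȟ^2 = 0


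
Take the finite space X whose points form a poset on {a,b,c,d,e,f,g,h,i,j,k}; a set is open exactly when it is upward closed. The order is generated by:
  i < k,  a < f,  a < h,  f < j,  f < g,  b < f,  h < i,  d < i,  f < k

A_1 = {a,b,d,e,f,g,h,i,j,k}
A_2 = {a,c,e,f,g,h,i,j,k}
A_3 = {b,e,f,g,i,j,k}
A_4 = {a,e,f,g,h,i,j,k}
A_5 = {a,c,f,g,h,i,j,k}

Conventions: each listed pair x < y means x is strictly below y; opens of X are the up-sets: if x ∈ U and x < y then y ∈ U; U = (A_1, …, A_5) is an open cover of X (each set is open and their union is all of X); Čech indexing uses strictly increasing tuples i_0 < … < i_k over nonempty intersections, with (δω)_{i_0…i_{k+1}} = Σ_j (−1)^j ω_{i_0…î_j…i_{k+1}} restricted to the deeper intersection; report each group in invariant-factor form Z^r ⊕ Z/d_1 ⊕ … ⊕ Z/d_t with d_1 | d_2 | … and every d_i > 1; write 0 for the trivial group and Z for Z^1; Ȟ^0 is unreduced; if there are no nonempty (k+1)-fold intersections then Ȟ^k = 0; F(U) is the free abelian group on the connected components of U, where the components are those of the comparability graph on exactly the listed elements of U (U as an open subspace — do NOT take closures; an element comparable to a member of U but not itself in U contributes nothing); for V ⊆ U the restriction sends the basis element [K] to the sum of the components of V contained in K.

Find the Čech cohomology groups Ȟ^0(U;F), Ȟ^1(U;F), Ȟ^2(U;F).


Ȟ^0 = Z^3; Ȟ^1 = 0; Ȟ^2 = 0

intersection data:
  A12={a,e,f,g,h,i,j,k} A13={b,e,f,g,i,j,k} A14={a,e,f,g,h,i,j,k} A15={a,f,g,h,i,j,k} A23={e,f,g,i,j,k} A24={a,e,f,g,h,i,j,k} A25={a,c,f,g,h,i,j,k} A34={e,f,g,i,j,k} A35={f,g,i,j,k} A45={a,f,g,h,i,j,k}
  A123={e,f,g,i,j,k} A124={a,e,f,g,h,i,j,k} A125={a,f,g,h,i,j,k} A134={e,f,g,i,j,k} A135={f,g,i,j,k} A145={a,f,g,h,i,j,k} A234={e,f,g,i,j,k} A235={f,g,i,j,k} A245={a,f,g,h,i,j,k} A345={f,g,i,j,k}
  A1234={e,f,g,i,j,k} A1235={f,g,i,j,k} A1245={a,f,g,h,i,j,k} A1345={f,g,i,j,k} A2345={f,g,i,j,k}
  A12345={f,g,i,j,k}
components per intersection:
  A1: {a,b,d,f,g,h,i,j,k} {e}
  A2: {a,f,g,h,i,j,k} {c} {e}
  A3: {b,f,g,i,j,k} {e}
  A4: {a,f,g,h,i,j,k} {e}
  A5: {a,f,g,h,i,j,k} {c}
  A12: {a,f,g,h,i,j,k} {e}
  A13: {b,f,g,i,j,k} {e}
  A14: {a,f,g,h,i,j,k} {e}
  A15: {a,f,g,h,i,j,k}
  A23: {e} {f,g,i,j,k}
  A24: {a,f,g,h,i,j,k} {e}
  A25: {a,f,g,h,i,j,k} {c}
  A34: {e} {f,g,i,j,k}
  A35: {f,g,i,j,k}
  A45: {a,f,g,h,i,j,k}
  A123: {e} {f,g,i,j,k}
  A124: {a,f,g,h,i,j,k} {e}
  A125: {a,f,g,h,i,j,k}
  A134: {e} {f,g,i,j,k}
  A135: {f,g,i,j,k}
  A145: {a,f,g,h,i,j,k}
  A234: {e} {f,g,i,j,k}
  A235: {f,g,i,j,k}
  A245: {a,f,g,h,i,j,k}
  A345: {f,g,i,j,k}
  A1234: {e} {f,g,i,j,k}
  A1235: {f,g,i,j,k}
  A1245: {a,f,g,h,i,j,k}
  A1345: {f,g,i,j,k}
  A2345: {f,g,i,j,k}
  A12345: {f,g,i,j,k}
C dims 11,17,14,6; δ0: rk 8, SNF 1^8; δ1: rk 9, SNF 1^9; δ2: rk 5, SNF 1^5
Ȟ^0 = (11 − 8) − 0 = 3, so Ȟ^0 ≅ Z^3
Ȟ^1 = (17 − 9) − 8 = 0, so Ȟ^1 ≅ 0
Ȟ^2 = (14 − 5) − 9 = 0, so Ȟ^2 ≅ 0


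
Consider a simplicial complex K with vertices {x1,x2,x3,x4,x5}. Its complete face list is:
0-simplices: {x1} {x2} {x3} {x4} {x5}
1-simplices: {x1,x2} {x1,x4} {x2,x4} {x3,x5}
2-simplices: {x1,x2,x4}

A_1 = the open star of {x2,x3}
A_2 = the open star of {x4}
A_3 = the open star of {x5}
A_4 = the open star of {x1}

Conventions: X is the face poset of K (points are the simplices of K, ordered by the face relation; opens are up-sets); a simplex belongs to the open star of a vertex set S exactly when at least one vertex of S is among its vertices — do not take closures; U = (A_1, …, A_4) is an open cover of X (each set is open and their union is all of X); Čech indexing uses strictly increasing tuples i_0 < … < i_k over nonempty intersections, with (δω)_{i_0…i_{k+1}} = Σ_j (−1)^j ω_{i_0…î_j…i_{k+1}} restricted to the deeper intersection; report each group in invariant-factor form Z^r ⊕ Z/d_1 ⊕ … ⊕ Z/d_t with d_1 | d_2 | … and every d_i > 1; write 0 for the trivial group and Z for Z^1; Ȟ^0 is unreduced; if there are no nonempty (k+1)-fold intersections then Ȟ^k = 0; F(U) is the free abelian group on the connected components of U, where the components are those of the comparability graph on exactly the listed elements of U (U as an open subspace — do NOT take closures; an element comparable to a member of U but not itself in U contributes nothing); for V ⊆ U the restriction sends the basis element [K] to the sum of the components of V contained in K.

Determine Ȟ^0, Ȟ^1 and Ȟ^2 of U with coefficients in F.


Ȟ^0 ≅ Z^2, Ȟ^1 ≅ 0, Ȟ^2 ≅ 0

nonempty overlaps:
  A1={{x2},{x3},{x1,x2},{x2,x4},{x3,x5},{x1,x2,x4}} A2={{x4},{x1,x4},{x2,x4},{x1,x2,x4}} A3={{x5},{x3,x5}} A4={{x1},{x1,x2},{x1,x4},{x1,x2,x4}}
  A12={{x2,x4},{x1,x2,x4}} A13={{x3,x5}} A14={{x1,x2},{x1,x2,x4}} A24={{x1,x4},{x1,x2,x4}}
  A124={{x1,x2,x4}}
components per intersection:
  A1: {{x2},{x1,x2},{x2,x4},{x1,x2,x4}} {{x3},{x3,x5}}
  A2: {{x4},{x1,x4},{x2,x4},{x1,x2,x4}}
  A3: {{x5},{x3,x5}}
  A4: {{x1},{x1,x2},{x1,x4},{x1,x2,x4}}
  A12: {{x2,x4},{x1,x2,x4}}
  A13: {{x3,x5}}
  A14: {{x1,x2},{x1,x2,x4}}
  A24: {{x1,x4},{x1,x2,x4}}
  A124: {{x1,x2,x4}}
C dims 5,4,1; δ0: rk 3, SNF 1^3; δ1: rk 1, SNF 1^1
degree 0: 5−3−0 = 2 → Ȟ^0 ≅ Z^2
degree 1: 4−1−3 = 0 → Ȟ^1 ≅ 0
degree 2: 1−0−1 = 0 → Ȟ^2 ≅ 0


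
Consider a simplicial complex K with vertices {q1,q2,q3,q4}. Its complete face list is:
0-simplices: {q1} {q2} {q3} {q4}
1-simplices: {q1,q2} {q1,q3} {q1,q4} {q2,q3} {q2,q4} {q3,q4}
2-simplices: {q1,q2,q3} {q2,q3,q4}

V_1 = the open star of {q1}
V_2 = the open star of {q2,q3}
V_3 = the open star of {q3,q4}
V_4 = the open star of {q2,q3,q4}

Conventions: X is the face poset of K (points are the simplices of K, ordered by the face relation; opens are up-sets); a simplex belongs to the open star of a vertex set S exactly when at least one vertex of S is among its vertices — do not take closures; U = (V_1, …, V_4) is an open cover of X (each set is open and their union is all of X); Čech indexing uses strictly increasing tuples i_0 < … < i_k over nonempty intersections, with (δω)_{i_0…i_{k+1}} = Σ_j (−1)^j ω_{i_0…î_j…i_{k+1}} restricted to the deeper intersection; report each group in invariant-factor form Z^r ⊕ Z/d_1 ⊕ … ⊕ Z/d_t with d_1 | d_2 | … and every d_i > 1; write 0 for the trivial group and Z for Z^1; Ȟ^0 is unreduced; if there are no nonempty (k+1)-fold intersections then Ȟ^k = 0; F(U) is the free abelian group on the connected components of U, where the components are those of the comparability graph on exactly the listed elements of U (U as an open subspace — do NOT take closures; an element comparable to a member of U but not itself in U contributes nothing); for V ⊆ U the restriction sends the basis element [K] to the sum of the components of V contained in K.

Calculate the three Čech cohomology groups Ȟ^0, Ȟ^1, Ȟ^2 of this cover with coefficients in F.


nerve of the cover:
  V1={{q1},{q1,q2},{q1,q3},{q1,q4},{q1,q2,q3}} V2={{q2},{q3},{q1,q2},{q1,q3},{q2,q3},{q2,q4},{q3,q4},{q1,q2,q3},{q2,q3,q4}} V3={{q3},{q4},{q1,q3},{q1,q4},{q2,q3},{q2,q4},{q3,q4},{q1,q2,q3},{q2,q3,q4}} V4={{q2},{q3},{q4},{q1,q2},{q1,q3},{q1,q4},{q2,q3},{q2,q4},{q3,q4},{q1,q2,q3},{q2,q3,q4}}
  V12={{q1,q2},{q1,q3},{q1,q2,q3}} V13={{q1,q3},{q1,q4},{q1,q2,q3}} V14={{q1,q2},{q1,q3},{q1,q4},{q1,q2,q3}} V23={{q3},{q1,q3},{q2,q3},{q2,q4},{q3,q4},{q1,q2,q3},{q2,q3,q4}} V24={{q2},{q3},{q1,q2},{q1,q3},{q2,q3},{q2,q4},{q3,q4},{q1,q2,q3},{q2,q3,q4}} V34={{q3},{q4},{q1,q3},{q1,q4},{q2,q3},{q2,q4},{q3,q4},{q1,q2,q3},{q2,q3,q4}}
  V123={{q1,q3},{q1,q2,q3}} V124={{q1,q2},{q1,q3},{q1,q2,q3}} V134={{q1,q3},{q1,q4},{q1,q2,q3}} V234={{q3},{q1,q3},{q2,q3},{q2,q4},{q3,q4},{q1,q2,q3},{q2,q3,q4}}
  V1234={{q1,q3},{q1,q2,q3}}
components per intersection:
  V1: {{q1},{q1,q2},{q1,q3},{q1,q4},{q1,q2,q3}}
  V2: {{q2},{q3},{q1,q2},{q1,q3},{q2,q3},{q2,q4},{q3,q4},{q1,q2,q3},{q2,q3,q4}}
  V3: {{q3},{q4},{q1,q3},{q1,q4},{q2,q3},{q2,q4},{q3,q4},{q1,q2,q3},{q2,q3,q4}}
  V4: {{q2},{q3},{q4},{q1,q2},{q1,q3},{q1,q4},{q2,q3},{q2,q4},{q3,q4},{q1,q2,q3},{q2,q3,q4}}
  V12: {{q1,q2},{q1,q3},{q1,q2,q3}}
  V13: {{q1,q3},{q1,q2,q3}} {{q1,q4}}
  V14: {{q1,q2},{q1,q3},{q1,q2,q3}} {{q1,q4}}
  V23: {{q3},{q1,q3},{q2,q3},{q2,q4},{q3,q4},{q1,q2,q3},{q2,q3,q4}}
  V24: {{q2},{q3},{q1,q2},{q1,q3},{q2,q3},{q2,q4},{q3,q4},{q1,q2,q3},{q2,q3,q4}}
  V34: {{q3},{q4},{q1,q3},{q1,q4},{q2,q3},{q2,q4},{q3,q4},{q1,q2,q3},{q2,q3,q4}}
  V123: {{q1,q3},{q1,q2,q3}}
  V124: {{q1,q2},{q1,q3},{q1,q2,q3}}
  V134: {{q1,q3},{q1,q2,q3}} {{q1,q4}}
  V234: {{q3},{q1,q3},{q2,q3},{q2,q4},{q3,q4},{q1,q2,q3},{q2,q3,q4}}
  V1234: {{q1,q3},{q1,q2,q3}}
C dims 4,8,5,1; δ0: rk 3, SNF 1^3; δ1: rk 4, SNF 1^4; δ2: rk 1, SNF 1^1
Ȟ^0 = (4 − 3) − 0 = 1, so Ȟ^0 ≅ Z
Ȟ^1 = (8 − 4) − 3 = 1, so Ȟ^1 ≅ Z
Ȟ^2 = (5 − 1) − 4 = 0, so Ȟ^2 ≅ 0

Ȟ^0(U;F) ≅ Z,  Ȟ^1(U;F) ≅ Z,  Ȟ^2(U;F) ≅ 0


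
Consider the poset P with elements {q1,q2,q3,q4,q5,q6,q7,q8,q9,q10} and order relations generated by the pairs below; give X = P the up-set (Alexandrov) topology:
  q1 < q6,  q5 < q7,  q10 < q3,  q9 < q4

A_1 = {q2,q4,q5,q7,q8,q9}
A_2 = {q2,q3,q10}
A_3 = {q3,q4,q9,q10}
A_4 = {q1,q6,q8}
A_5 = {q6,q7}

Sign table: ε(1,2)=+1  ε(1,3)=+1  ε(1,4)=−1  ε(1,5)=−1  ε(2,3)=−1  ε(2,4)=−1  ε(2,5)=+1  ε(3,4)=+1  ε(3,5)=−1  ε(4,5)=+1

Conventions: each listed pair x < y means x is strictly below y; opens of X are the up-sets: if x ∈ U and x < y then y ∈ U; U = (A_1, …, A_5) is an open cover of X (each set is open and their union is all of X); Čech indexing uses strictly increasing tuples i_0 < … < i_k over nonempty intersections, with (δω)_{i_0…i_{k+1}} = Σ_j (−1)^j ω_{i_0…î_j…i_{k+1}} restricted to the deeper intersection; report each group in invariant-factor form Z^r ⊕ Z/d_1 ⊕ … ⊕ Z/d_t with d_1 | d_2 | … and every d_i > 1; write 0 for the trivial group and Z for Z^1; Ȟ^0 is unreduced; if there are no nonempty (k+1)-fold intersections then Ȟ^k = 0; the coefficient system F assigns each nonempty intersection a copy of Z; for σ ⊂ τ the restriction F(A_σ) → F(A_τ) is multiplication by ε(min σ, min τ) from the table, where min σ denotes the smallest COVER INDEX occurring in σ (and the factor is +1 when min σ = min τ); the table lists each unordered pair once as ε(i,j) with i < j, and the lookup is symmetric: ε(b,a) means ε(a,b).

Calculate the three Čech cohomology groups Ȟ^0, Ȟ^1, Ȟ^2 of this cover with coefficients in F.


Ȟ^0(U;F) ≅ 0, Ȟ^1(U;F) ≅ Z ⊕ Z/2 and Ȟ^2(U;F) ≅ 0

nerve simplices:
  A12={q2} A13={q4,q9} A14={q8} A15={q7} A23={q3,q10} A45={q6}
C dims 5,6; δ0: rk 5, SNF 1^4·2
degree 0: 5−5−0 = 0 → Ȟ^0 ≅ 0
degree 1: 6−0−5 = 1 plus torsion [2] → Ȟ^1 ≅ Z ⊕ Z/2
degree 2: 0−0−0 = 0 → Ȟ^2 ≅ 0


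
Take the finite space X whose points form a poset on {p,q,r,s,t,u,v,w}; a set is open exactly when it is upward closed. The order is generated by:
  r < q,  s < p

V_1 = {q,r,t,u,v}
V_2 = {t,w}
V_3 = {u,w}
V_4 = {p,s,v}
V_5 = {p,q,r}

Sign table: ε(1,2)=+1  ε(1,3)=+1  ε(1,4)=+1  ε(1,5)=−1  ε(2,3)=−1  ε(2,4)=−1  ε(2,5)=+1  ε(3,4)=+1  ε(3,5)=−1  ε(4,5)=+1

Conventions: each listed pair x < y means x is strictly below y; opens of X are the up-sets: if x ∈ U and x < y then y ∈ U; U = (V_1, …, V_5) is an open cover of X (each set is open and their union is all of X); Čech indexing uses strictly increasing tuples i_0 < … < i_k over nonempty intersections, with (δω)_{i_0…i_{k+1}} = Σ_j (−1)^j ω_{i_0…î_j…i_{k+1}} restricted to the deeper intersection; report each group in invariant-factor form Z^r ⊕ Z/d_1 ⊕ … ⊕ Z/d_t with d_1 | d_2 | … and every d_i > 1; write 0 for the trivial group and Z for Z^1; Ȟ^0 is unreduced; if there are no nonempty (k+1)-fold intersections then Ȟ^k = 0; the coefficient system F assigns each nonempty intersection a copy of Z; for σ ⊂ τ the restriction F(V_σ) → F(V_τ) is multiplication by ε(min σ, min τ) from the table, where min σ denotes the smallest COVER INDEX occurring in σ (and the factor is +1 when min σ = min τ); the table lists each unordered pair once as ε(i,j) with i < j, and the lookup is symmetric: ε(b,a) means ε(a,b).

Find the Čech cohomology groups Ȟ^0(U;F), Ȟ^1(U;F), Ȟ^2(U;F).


cover nerve:
  V12={t} V13={u} V14={v} V15={q,r} V23={w} V45={p}
C dims 5,6; δ0: rk 5, SNF 1^4·2
Ȟ^0: (5−5)−0=0 ⇒ 0
Ȟ^1: (6−0)−5=1 plus torsion [2] ⇒ Z ⊕ Z/2
Ȟ^2: (0−0)−0=0 ⇒ 0

Ȟ^0(U;F) ≅ 0,  Ȟ^1(U;F) ≅ Z ⊕ Z/2,  Ȟ^2(U;F) ≅ 0


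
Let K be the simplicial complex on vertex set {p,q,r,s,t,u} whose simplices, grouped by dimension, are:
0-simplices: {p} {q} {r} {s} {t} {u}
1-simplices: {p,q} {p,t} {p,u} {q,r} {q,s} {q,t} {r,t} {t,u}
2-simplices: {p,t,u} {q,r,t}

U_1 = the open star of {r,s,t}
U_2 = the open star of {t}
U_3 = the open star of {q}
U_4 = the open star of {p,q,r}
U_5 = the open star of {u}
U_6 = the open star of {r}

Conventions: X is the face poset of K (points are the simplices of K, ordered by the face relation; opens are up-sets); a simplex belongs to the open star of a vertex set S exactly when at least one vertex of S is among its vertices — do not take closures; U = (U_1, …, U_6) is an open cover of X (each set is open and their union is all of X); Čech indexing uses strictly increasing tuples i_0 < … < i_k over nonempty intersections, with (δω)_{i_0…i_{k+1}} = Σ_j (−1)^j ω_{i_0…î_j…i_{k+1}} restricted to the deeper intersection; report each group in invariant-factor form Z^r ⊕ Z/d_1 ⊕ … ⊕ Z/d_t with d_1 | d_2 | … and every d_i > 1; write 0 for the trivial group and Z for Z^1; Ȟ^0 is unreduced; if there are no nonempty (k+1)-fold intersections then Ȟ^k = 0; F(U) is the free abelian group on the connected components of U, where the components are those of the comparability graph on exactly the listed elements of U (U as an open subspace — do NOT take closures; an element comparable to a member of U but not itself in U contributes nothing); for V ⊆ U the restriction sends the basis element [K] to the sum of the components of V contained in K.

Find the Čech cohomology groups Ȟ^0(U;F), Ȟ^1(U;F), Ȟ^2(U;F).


Ȟ^0 ≅ Z,  Ȟ^1 ≅ Z,  Ȟ^2 ≅ 0

intersection data:
  U1={{r},{s},{t},{p,t},{q,r},{q,s},{q,t},{r,t},{t,u},{p,t,u},{q,r,t}} U2={{t},{p,t},{q,t},{r,t},{t,u},{p,t,u},{q,r,t}} U3={{q},{p,q},{q,r},{q,s},{q,t},{q,r,t}} U4={{p},{q},{r},{p,q},{p,t},{p,u},{q,r},{q,s},{q,t},{r,t},{p,t,u},{q,r,t}} U5={{u},{p,u},{t,u},{p,t,u}} U6={{r},{q,r},{r,t},{q,r,t}}
  U12={{t},{p,t},{q,t},{r,t},{t,u},{p,t,u},{q,r,t}} U13={{q,r},{q,s},{q,t},{q,r,t}} U14={{r},{p,t},{q,r},{q,s},{q,t},{r,t},{p,t,u},{q,r,t}} U15={{t,u},{p,t,u}} U16={{r},{q,r},{r,t},{q,r,t}} U23={{q,t},{q,r,t}} U24={{p,t},{q,t},{r,t},{p,t,u},{q,r,t}} U25={{t,u},{p,t,u}} U26={{r,t},{q,r,t}} U34={{q},{p,q},{q,r},{q,s},{q,t},{q,r,t}} U36={{q,r},{q,r,t}} U45={{p,u},{p,t,u}} U46={{r},{q,r},{r,t},{q,r,t}}
  U123={{q,t},{q,r,t}} U124={{p,t},{q,t},{r,t},{p,t,u},{q,r,t}} U125={{t,u},{p,t,u}} U126={{r,t},{q,r,t}} U134={{q,r},{q,s},{q,t},{q,r,t}} U136={{q,r},{q,r,t}} U145={{p,t,u}} U146={{r},{q,r},{r,t},{q,r,t}} U234={{q,t},{q,r,t}} U236={{q,r,t}} U245={{p,t,u}} U246={{r,t},{q,r,t}} U346={{q,r},{q,r,t}}
  U1234={{q,t},{q,r,t}} U1236={{q,r,t}} U1245={{p,t,u}} U1246={{r,t},{q,r,t}} U1346={{q,r},{q,r,t}} U2346={{q,r,t}}
  U12346={{q,r,t}}
components per intersection:
  U1: {{r},{t},{p,t},{q,r},{q,t},{r,t},{t,u},{p,t,u},{q,r,t}} {{s},{q,s}}
  U2: {{t},{p,t},{q,t},{r,t},{t,u},{p,t,u},{q,r,t}}
  U3: {{q},{p,q},{q,r},{q,s},{q,t},{q,r,t}}
  U4: {{p},{q},{r},{p,q},{p,t},{p,u},{q,r},{q,s},{q,t},{r,t},{p,t,u},{q,r,t}}
  U5: {{u},{p,u},{t,u},{p,t,u}}
  U6: {{r},{q,r},{r,t},{q,r,t}}
  U12: {{t},{p,t},{q,t},{r,t},{t,u},{p,t,u},{q,r,t}}
  U13: {{q,r},{q,t},{q,r,t}} {{q,s}}
  U14: {{r},{q,r},{q,t},{r,t},{q,r,t}} {{p,t},{p,t,u}} {{q,s}}
  U15: {{t,u},{p,t,u}}
  U16: {{r},{q,r},{r,t},{q,r,t}}
  U23: {{q,t},{q,r,t}}
  U24: {{p,t},{p,t,u}} {{q,t},{r,t},{q,r,t}}
  U25: {{t,u},{p,t,u}}
  U26: {{r,t},{q,r,t}}
  U34: {{q},{p,q},{q,r},{q,s},{q,t},{q,r,t}}
  U36: {{q,r},{q,r,t}}
  U45: {{p,u},{p,t,u}}
  U46: {{r},{q,r},{r,t},{q,r,t}}
  U123: {{q,t},{q,r,t}}
  U124: {{p,t},{p,t,u}} {{q,t},{r,t},{q,r,t}}
  U125: {{t,u},{p,t,u}}
  U126: {{r,t},{q,r,t}}
  U134: {{q,r},{q,t},{q,r,t}} {{q,s}}
  U136: {{q,r},{q,r,t}}
  U145: {{p,t,u}}
  U146: {{r},{q,r},{r,t},{q,r,t}}
  U234: {{q,t},{q,r,t}}
  U236: {{q,r,t}}
  U245: {{p,t,u}}
  U246: {{r,t},{q,r,t}}
  U346: {{q,r},{q,r,t}}
  U1234: {{q,t},{q,r,t}}
  U1236: {{q,r,t}}
  U1245: {{p,t,u}}
  U1246: {{r,t},{q,r,t}}
  U1346: {{q,r},{q,r,t}}
  U2346: {{q,r,t}}
  U12346: {{q,r,t}}
C dims 7,17,15,6; δ0: rk 6, SNF 1^6; δ1: rk 10, SNF 1^10; δ2: rk 5, SNF 1^5
Ȟ^0 = (7 − 6) − 0 = 1, so Ȟ^0 ≅ Z
Ȟ^1 = (17 − 10) − 6 = 1, so Ȟ^1 ≅ Z
Ȟ^2 = (15 − 5) − 10 = 0, so Ȟ^2 ≅ 0


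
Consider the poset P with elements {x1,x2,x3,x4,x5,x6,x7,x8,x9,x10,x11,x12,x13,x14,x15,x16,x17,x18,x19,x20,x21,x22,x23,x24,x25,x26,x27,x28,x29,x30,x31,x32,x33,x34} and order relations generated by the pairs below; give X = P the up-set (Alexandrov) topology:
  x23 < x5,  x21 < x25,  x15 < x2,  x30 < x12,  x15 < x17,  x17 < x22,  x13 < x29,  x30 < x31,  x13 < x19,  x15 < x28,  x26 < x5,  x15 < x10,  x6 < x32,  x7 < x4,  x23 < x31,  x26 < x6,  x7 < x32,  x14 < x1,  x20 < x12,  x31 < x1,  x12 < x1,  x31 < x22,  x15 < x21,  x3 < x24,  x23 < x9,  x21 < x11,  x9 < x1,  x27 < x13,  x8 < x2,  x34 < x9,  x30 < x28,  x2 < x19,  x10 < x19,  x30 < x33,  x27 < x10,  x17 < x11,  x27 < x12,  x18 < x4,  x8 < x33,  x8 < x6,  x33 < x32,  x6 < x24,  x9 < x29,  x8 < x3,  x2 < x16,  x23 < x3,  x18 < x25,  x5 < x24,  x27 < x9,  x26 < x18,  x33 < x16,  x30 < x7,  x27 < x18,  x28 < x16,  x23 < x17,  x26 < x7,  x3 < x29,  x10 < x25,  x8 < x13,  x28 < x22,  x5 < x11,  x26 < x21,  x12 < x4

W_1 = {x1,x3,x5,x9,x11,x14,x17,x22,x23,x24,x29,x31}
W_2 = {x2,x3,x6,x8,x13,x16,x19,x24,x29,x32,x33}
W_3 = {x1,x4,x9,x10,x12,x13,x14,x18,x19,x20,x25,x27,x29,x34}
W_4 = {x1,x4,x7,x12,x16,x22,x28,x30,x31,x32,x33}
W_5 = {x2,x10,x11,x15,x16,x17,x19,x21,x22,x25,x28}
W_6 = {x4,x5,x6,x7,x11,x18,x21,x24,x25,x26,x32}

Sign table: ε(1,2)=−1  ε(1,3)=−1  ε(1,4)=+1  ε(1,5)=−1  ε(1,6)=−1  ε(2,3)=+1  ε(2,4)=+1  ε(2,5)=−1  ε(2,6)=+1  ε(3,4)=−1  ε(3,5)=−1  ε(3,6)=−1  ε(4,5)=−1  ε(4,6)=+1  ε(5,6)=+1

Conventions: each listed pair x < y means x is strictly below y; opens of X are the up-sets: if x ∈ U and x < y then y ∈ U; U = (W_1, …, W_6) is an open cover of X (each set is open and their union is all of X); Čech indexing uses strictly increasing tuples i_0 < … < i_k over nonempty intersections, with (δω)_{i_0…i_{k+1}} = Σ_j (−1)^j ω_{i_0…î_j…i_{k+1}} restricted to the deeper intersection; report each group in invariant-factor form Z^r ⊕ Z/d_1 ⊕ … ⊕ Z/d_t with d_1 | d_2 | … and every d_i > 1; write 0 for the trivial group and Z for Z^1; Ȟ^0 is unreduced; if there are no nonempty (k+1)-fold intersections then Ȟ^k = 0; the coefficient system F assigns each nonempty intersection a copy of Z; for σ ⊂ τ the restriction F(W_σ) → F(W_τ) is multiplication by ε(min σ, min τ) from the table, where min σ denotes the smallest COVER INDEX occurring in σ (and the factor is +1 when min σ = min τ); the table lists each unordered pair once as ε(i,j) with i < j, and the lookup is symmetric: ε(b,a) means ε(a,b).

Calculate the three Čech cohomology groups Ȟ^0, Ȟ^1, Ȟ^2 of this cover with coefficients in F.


Ȟ^0 = 0, Ȟ^1 = Z/2 and Ȟ^2 = Z

cover nerve:
  W12={x3,x24,x29} W13={x1,x9,x14,x29} W14={x1,x22,x31} W15={x11,x17,x22} W16={x5,x11,x24} W23={x13,x19,x29} W24={x16,x32,x33} W25={x2,x16,x19} W26={x6,x24,x32} W34={x1,x4,x12} W35={x10,x19,x25} W36={x4,x18,x25} W45={x16,x22,x28} W46={x4,x7,x32} W56={x11,x21,x25}
  W123={x29} W126={x24} W134={x1} W145={x22} W156={x11} W235={x19} W245={x16} W246={x32} W346={x4} W356={x25}
C dims 6,15,10; δ0: rk 6, SNF 1^5·2; δ1: rk 9, SNF 1^9
Ȟ^0: (6−6)−0=0 ⇒ 0
Ȟ^1: (15−9)−6=0 plus torsion [2] ⇒ Z/2
Ȟ^2: (10−0)−9=1 ⇒ Z


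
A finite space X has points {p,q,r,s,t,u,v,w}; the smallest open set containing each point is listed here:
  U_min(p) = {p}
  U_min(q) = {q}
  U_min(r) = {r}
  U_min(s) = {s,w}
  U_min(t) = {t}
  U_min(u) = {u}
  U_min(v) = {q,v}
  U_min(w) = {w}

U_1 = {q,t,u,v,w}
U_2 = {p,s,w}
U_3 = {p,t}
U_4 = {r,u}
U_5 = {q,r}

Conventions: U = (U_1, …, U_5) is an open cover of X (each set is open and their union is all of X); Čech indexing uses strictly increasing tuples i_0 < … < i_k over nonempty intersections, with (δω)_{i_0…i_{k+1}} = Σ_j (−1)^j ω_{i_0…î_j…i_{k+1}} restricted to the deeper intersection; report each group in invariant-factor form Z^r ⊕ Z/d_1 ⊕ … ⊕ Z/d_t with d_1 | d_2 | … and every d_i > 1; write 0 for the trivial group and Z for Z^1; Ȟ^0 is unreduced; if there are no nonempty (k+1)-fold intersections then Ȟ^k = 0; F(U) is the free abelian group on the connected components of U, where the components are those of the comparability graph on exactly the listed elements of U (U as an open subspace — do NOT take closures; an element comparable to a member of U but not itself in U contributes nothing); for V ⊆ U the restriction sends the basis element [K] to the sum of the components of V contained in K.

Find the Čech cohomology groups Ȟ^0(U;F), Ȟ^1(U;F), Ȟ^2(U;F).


Ȟ^0(U;F) ≅ Z^6,  Ȟ^1(U;F) ≅ 0,  Ȟ^2(U;F) ≅ 0

nonempty intersections:
  U12={w} U13={t} U14={u} U15={q} U23={p} U45={r}
components per intersection:
  U1: {q,v} {t} {u} {w}
  U2: {p} {s,w}
  U3: {p} {t}
  U4: {r} {u}
  U5: {q} {r}
  U12: {w}
  U13: {t}
  U14: {u}
  U15: {q}
  U23: {p}
  U45: {r}
C dims 12,6; δ0: rk 6, SNF 1^6
Ȟ^0: (12−6)−0=6 ⇒ Z^6
Ȟ^1: (6−0)−6=0 ⇒ 0
Ȟ^2: (0−0)−0=0 ⇒ 0


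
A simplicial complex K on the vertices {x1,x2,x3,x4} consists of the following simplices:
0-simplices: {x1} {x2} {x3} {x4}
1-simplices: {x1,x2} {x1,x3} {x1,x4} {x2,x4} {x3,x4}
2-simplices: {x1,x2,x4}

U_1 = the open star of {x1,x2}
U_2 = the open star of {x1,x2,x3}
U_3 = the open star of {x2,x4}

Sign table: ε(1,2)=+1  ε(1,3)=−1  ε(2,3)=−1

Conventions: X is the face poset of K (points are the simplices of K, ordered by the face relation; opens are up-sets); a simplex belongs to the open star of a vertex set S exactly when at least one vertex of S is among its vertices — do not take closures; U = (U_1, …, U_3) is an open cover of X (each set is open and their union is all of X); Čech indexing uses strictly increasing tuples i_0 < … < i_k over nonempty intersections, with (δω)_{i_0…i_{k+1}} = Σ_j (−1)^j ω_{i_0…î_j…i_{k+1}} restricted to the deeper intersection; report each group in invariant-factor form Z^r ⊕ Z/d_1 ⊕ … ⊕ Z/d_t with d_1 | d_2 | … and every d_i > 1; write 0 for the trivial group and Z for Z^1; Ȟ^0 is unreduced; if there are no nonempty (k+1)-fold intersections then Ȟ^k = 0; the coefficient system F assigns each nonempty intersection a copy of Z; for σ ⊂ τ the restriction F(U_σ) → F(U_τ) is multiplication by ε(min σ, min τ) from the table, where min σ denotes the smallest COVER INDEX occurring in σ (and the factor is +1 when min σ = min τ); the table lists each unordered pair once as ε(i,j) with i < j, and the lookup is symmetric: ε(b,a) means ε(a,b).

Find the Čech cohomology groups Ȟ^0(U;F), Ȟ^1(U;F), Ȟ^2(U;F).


Ȟ^0(U;F) ≅ Z,  Ȟ^1(U;F) ≅ 0,  Ȟ^2(U;F) ≅ 0

nonempty overlaps:
  U1={{x1},{x2},{x1,x2},{x1,x3},{x1,x4},{x2,x4},{x1,x2,x4}} U2={{x1},{x2},{x3},{x1,x2},{x1,x3},{x1,x4},{x2,x4},{x3,x4},{x1,x2,x4}} U3={{x2},{x4},{x1,x2},{x1,x4},{x2,x4},{x3,x4},{x1,x2,x4}}
  U12={{x1},{x2},{x1,x2},{x1,x3},{x1,x4},{x2,x4},{x1,x2,x4}} U13={{x2},{x1,x2},{x1,x4},{x2,x4},{x1,x2,x4}} U23={{x2},{x1,x2},{x1,x4},{x2,x4},{x3,x4},{x1,x2,x4}}
  U123={{x2},{x1,x2},{x1,x4},{x2,x4},{x1,x2,x4}}
C dims 3,3,1; δ0: rk 2, SNF 1^2; δ1: rk 1, SNF 1^1
degree 0: 3−2−0 = 1 → Ȟ^0 ≅ Z
degree 1: 3−1−2 = 0 → Ȟ^1 ≅ 0
degree 2: 1−0−1 = 0 → Ȟ^2 ≅ 0


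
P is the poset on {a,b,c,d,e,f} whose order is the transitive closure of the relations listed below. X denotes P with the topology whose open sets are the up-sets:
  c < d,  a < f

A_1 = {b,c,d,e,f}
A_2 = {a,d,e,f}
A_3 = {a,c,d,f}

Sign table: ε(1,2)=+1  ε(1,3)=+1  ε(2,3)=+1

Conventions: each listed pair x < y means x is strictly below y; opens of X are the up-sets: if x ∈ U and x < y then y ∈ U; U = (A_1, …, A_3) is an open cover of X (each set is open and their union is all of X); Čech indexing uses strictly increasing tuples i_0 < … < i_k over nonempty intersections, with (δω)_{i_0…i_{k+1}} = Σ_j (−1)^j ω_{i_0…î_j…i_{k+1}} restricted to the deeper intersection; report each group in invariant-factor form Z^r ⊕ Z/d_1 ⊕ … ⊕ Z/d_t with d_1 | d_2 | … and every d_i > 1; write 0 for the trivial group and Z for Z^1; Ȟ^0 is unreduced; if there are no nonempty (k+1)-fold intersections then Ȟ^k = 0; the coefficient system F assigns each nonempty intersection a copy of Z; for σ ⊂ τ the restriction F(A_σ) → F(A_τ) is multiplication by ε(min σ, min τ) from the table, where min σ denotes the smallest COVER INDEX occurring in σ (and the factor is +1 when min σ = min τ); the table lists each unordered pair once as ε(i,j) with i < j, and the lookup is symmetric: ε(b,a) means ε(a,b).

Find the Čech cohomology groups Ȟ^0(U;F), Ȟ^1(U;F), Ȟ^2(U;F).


Ȟ^0 ≅ Z; Ȟ^1 ≅ 0; Ȟ^2 ≅ 0

nerve of the cover:
  A12={d,e,f} A13={c,d,f} A23={a,d,f}
  A123={d,f}
C dims 3,3,1; δ0: rk 2, SNF 1^2; δ1: rk 1, SNF 1^1
Ȟ^0 = (3 − 2) − 0 = 1, so Ȟ^0 ≅ Z
Ȟ^1 = (3 − 1) − 2 = 0, so Ȟ^1 ≅ 0
Ȟ^2 = (1 − 0) − 1 = 0, so Ȟ^2 ≅ 0


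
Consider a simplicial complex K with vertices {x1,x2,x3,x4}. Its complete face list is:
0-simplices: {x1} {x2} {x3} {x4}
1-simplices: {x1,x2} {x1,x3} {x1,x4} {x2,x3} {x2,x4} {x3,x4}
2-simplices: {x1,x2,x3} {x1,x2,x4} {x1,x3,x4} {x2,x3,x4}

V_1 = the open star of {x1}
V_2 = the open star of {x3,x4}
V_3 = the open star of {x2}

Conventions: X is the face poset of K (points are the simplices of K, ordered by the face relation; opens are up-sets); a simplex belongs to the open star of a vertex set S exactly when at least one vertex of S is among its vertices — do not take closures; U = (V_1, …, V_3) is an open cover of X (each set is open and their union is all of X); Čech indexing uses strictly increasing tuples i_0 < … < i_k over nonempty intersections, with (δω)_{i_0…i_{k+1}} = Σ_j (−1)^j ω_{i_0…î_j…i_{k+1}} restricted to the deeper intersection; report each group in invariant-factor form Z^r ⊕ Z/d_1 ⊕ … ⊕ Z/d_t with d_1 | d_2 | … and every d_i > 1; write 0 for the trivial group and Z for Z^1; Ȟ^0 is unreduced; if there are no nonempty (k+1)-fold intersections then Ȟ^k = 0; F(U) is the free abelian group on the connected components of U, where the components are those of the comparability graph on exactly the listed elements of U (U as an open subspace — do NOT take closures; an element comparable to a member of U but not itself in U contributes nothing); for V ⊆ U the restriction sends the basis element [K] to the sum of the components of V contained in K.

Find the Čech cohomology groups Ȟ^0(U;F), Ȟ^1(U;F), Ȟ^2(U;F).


Ȟ^0 = Z, Ȟ^1 = 0 and Ȟ^2 = Z

nerve of the cover:
  V1={{x1},{x1,x2},{x1,x3},{x1,x4},{x1,x2,x3},{x1,x2,x4},{x1,x3,x4}} V2={{x3},{x4},{x1,x3},{x1,x4},{x2,x3},{x2,x4},{x3,x4},{x1,x2,x3},{x1,x2,x4},{x1,x3,x4},{x2,x3,x4}} V3={{x2},{x1,x2},{x2,x3},{x2,x4},{x1,x2,x3},{x1,x2,x4},{x2,x3,x4}}
  V12={{x1,x3},{x1,x4},{x1,x2,x3},{x1,x2,x4},{x1,x3,x4}} V13={{x1,x2},{x1,x2,x3},{x1,x2,x4}} V23={{x2,x3},{x2,x4},{x1,x2,x3},{x1,x2,x4},{x2,x3,x4}}
  V123={{x1,x2,x3},{x1,x2,x4}}
components per intersection:
  V1: {{x1},{x1,x2},{x1,x3},{x1,x4},{x1,x2,x3},{x1,x2,x4},{x1,x3,x4}}
  V2: {{x3},{x4},{x1,x3},{x1,x4},{x2,x3},{x2,x4},{x3,x4},{x1,x2,x3},{x1,x2,x4},{x1,x3,x4},{x2,x3,x4}}
  V3: {{x2},{x1,x2},{x2,x3},{x2,x4},{x1,x2,x3},{x1,x2,x4},{x2,x3,x4}}
  V12: {{x1,x3},{x1,x4},{x1,x2,x3},{x1,x2,x4},{x1,x3,x4}}
  V13: {{x1,x2},{x1,x2,x3},{x1,x2,x4}}
  V23: {{x2,x3},{x2,x4},{x1,x2,x3},{x1,x2,x4},{x2,x3,x4}}
  V123: {{x1,x2,x3}} {{x1,x2,x4}}
C dims 3,3,2; δ0: rk 2, SNF 1^2; δ1: rk 1, SNF 1^1
Ȟ^0 = (3 − 2) − 0 = 1, so Ȟ^0 ≅ Z
Ȟ^1 = (3 − 1) − 2 = 0, so Ȟ^1 ≅ 0
Ȟ^2 = (2 − 0) − 1 = 1, so Ȟ^2 ≅ Z


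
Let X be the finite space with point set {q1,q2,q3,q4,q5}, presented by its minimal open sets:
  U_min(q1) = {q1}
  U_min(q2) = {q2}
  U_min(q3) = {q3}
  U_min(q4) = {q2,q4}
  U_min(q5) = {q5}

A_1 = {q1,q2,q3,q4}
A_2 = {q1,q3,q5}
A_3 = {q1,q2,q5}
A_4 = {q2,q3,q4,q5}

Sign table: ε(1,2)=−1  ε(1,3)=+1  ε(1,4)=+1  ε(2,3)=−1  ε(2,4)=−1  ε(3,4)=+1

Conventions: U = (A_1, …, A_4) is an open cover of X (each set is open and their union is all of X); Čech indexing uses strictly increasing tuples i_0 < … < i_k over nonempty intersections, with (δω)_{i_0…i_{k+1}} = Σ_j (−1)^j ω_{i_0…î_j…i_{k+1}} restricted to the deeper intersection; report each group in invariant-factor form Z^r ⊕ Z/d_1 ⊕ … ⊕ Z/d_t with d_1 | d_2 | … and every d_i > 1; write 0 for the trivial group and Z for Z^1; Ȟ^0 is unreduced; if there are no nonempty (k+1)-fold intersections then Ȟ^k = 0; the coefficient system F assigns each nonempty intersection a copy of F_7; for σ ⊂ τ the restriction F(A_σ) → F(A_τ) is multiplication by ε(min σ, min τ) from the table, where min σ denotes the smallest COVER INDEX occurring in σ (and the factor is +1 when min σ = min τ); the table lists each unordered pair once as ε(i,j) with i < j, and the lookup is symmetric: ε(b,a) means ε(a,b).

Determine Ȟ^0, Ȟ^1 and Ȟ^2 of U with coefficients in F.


Ȟ^0 = Z/7, Ȟ^1 = 0, Ȟ^2 = Z/7

nonempty overlaps:
  A12={q1,q3} A13={q1,q2} A14={q2,q3,q4} A23={q1,q5} A24={q3,q5} A34={q2,q5}
  A123={q1} A124={q3} A134={q2} A234={q5}
C dims 4,6,4; δ0: rk_F7 3; δ1: rk_F7 3
degree 0: 4−3−0 = 1 → Ȟ^0 ≅ Z/7
degree 1: 6−3−3 = 0 → Ȟ^1 ≅ 0
degree 2: 4−0−3 = 1 → Ȟ^2 ≅ Z/7


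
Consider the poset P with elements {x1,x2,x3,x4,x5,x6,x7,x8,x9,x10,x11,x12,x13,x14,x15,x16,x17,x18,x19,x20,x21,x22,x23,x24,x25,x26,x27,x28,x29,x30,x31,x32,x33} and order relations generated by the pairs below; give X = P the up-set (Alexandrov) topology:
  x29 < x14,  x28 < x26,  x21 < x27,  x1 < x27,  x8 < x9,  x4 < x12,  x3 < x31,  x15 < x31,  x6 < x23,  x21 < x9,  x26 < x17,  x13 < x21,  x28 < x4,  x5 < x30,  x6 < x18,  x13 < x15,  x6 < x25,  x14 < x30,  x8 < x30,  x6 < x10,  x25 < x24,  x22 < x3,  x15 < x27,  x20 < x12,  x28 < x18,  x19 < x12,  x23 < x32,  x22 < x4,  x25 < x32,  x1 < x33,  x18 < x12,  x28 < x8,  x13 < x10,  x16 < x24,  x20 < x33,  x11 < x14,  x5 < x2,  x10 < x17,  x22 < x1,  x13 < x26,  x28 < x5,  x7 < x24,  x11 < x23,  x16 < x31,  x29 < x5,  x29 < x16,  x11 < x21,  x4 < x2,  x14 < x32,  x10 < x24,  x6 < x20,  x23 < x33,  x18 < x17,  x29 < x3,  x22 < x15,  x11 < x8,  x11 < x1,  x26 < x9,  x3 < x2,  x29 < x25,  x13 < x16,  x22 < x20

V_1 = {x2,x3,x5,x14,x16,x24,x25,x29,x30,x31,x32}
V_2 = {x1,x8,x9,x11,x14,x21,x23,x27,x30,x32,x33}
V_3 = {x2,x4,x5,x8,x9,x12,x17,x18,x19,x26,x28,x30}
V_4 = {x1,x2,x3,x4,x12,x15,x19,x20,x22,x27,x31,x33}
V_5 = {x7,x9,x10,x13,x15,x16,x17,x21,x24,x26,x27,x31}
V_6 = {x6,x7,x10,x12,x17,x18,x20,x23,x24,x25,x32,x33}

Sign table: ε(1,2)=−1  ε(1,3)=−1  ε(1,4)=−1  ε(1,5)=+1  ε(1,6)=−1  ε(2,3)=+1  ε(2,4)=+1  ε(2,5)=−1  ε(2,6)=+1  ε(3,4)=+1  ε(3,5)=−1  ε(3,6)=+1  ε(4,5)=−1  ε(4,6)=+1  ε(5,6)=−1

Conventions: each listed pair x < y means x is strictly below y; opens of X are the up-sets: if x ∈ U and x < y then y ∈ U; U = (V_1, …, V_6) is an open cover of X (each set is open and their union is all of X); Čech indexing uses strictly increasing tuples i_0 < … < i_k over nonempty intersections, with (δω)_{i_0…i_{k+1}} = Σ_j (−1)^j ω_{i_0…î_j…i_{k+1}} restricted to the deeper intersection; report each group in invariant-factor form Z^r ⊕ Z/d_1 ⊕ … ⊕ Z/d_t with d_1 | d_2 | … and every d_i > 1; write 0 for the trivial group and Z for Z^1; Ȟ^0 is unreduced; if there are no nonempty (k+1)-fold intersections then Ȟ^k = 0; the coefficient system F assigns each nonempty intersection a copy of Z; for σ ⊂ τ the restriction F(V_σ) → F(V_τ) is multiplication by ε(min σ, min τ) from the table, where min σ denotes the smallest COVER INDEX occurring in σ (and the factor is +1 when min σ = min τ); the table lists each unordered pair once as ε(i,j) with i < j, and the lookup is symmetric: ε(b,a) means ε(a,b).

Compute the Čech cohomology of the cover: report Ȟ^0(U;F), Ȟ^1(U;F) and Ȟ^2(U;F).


Ȟ^0 ≅ Z, Ȟ^1 ≅ 0 and Ȟ^2 ≅ Z/2

nonempty intersections:
  V12={x14,x30,x32} V13={x2,x5,x30} V14={x2,x3,x31} V15={x16,x24,x31} V16={x24,x25,x32} V23={x8,x9,x30} V24={x1,x27,x33} V25={x9,x21,x27} V26={x23,x32,x33} V34={x2,x4,x12,x19} V35={x9,x17,x26} V36={x12,x17,x18} V45={x15,x27,x31} V46={x12,x20,x33} V56={x7,x10,x17,x24}
  V123={x30} V126={x32} V134={x2} V145={x31} V156={x24} V235={x9} V245={x27} V246={x33} V346={x12} V356={x17}
C dims 6,15,10; δ0: rk 5, SNF 1^5; δ1: rk 10, SNF 1^9·2
Ȟ^0: (6−5)−0=1 ⇒ Z
Ȟ^1: (15−10)−5=0 ⇒ 0
Ȟ^2: (10−0)−10=0 plus torsion [2] ⇒ Z/2


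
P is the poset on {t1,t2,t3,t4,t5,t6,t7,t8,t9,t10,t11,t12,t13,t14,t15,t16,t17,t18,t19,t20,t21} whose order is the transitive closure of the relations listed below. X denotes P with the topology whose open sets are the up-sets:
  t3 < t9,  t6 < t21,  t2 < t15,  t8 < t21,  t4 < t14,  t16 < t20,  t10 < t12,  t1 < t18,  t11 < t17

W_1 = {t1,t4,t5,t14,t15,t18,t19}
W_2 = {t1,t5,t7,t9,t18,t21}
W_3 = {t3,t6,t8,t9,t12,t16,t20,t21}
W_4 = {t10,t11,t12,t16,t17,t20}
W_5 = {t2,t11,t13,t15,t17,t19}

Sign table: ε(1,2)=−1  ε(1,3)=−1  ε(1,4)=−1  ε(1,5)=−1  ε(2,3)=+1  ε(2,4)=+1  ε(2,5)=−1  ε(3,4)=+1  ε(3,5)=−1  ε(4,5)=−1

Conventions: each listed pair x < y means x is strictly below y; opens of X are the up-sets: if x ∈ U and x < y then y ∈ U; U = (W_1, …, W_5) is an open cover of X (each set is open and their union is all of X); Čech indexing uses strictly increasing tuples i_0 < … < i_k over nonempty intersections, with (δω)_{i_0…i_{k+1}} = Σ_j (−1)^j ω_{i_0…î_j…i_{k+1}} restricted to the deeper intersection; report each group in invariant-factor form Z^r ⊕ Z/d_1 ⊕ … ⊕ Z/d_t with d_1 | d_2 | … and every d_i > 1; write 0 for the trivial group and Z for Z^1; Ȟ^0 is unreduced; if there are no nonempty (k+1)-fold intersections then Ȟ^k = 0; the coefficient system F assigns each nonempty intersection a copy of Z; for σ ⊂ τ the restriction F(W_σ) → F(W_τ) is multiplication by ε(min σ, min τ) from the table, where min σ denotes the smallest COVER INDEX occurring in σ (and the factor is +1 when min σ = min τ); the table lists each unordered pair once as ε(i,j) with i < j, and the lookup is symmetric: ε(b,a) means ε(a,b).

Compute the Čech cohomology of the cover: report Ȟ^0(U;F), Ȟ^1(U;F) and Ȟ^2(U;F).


Ȟ^0(U;F) ≅ 0, Ȟ^1(U;F) ≅ Z/2, Ȟ^2(U;F) ≅ 0

intersection data:
  W12={t1,t5,t18} W15={t15,t19} W23={t9,t21} W34={t12,t16,t20} W45={t11,t17}
C dims 5,5; δ0: rk 5, SNF 1^4·2
Ȟ^0 = (5 − 5) − 0 = 0, so Ȟ^0 ≅ 0
Ȟ^1 = (5 − 0) − 5 = 0 plus torsion [2], so Ȟ^1 ≅ Z/2
Ȟ^2 = (0 − 0) − 0 = 0, so Ȟ^2 ≅ 0


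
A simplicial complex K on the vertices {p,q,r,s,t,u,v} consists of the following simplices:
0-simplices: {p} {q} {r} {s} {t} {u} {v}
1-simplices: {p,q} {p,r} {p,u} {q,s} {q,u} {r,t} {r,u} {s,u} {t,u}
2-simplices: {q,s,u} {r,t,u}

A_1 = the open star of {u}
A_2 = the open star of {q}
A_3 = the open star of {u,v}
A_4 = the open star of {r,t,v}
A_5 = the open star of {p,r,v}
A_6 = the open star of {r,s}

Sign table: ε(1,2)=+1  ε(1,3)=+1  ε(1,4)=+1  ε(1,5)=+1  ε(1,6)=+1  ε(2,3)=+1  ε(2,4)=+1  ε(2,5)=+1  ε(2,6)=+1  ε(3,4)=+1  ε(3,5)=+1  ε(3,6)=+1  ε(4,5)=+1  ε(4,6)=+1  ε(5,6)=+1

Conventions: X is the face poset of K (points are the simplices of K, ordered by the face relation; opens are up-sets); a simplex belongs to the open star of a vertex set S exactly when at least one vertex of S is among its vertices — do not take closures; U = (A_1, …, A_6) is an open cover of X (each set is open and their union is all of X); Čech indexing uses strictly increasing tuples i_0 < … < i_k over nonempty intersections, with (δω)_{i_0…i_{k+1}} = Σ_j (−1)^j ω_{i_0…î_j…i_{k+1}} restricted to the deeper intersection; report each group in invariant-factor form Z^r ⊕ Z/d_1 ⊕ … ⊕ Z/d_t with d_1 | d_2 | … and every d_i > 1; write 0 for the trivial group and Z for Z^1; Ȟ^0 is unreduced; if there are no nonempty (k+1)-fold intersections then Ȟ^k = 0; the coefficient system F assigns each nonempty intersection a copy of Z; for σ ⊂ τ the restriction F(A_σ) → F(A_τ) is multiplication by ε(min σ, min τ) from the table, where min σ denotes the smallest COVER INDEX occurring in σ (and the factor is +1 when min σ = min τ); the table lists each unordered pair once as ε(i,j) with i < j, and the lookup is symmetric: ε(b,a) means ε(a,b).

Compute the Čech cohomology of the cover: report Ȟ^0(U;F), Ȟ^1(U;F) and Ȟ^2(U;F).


intersection data:
  A1={{u},{p,u},{q,u},{r,u},{s,u},{t,u},{q,s,u},{r,t,u}} A2={{q},{p,q},{q,s},{q,u},{q,s,u}} A3={{u},{v},{p,u},{q,u},{r,u},{s,u},{t,u},{q,s,u},{r,t,u}} A4={{r},{t},{v},{p,r},{r,t},{r,u},{t,u},{r,t,u}} A5={{p},{r},{v},{p,q},{p,r},{p,u},{r,t},{r,u},{r,t,u}} A6={{r},{s},{p,r},{q,s},{r,t},{r,u},{s,u},{q,s,u},{r,t,u}}
  A12={{q,u},{q,s,u}} A13={{u},{p,u},{q,u},{r,u},{s,u},{t,u},{q,s,u},{r,t,u}} A14={{r,u},{t,u},{r,t,u}} A15={{p,u},{r,u},{r,t,u}} A16={{r,u},{s,u},{q,s,u},{r,t,u}} A23={{q,u},{q,s,u}} A25={{p,q}} A26={{q,s},{q,s,u}} A34={{v},{r,u},{t,u},{r,t,u}} A35={{v},{p,u},{r,u},{r,t,u}} A36={{r,u},{s,u},{q,s,u},{r,t,u}} A45={{r},{v},{p,r},{r,t},{r,u},{r,t,u}} A46={{r},{p,r},{r,t},{r,u},{r,t,u}} A56={{r},{p,r},{r,t},{r,u},{r,t,u}}
  A123={{q,u},{q,s,u}} A126={{q,s,u}} A134={{r,u},{t,u},{r,t,u}} A135={{p,u},{r,u},{r,t,u}} A136={{r,u},{s,u},{q,s,u},{r,t,u}} A145={{r,u},{r,t,u}} A146={{r,u},{r,t,u}} A156={{r,u},{r,t,u}} A236={{q,s,u}} A345={{v},{r,u},{r,t,u}} A346={{r,u},{r,t,u}} A356={{r,u},{r,t,u}} A456={{r},{p,r},{r,t},{r,u},{r,t,u}}
  A1236={{q,s,u}} A1345={{r,u},{r,t,u}} A1346={{r,u},{r,t,u}} A1356={{r,u},{r,t,u}} A1456={{r,u},{r,t,u}} A3456={{r,u},{r,t,u}}
  A13456={{r,u},{r,t,u}}
C dims 6,14,13,6; δ0: rk 5, SNF 1^5; δ1: rk 8, SNF 1^8; δ2: rk 5, SNF 1^5
Ȟ^0 = (6 − 5) − 0 = 1, so Ȟ^0 ≅ Z
Ȟ^1 = (14 − 8) − 5 = 1, so Ȟ^1 ≅ Z
Ȟ^2 = (13 − 5) − 8 = 0, so Ȟ^2 ≅ 0

Ȟ^0 = Z, Ȟ^1 = Z, Ȟ^2 = 0
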